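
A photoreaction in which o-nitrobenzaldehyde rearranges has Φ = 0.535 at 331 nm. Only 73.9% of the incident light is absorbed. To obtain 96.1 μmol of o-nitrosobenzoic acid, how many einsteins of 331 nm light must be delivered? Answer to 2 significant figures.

2.4e-4 einstein

Product: 96.1 μmol = 9.61e-5 mol.
Photons that must be absorbed: 9.61e-5 / 0.535 = 1.796e-4 mol.
Incident photons needed: 1.796e-4 / 0.739 = 2.430e-4 mol.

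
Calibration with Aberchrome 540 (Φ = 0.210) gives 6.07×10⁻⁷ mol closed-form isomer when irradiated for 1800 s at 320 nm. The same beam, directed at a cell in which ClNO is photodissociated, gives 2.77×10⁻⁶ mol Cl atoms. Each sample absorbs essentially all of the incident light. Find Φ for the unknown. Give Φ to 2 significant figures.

Photons absorbed by the actinometer: 6.07×10⁻⁷ / 0.210 = 2.890×10⁻⁶ mol.
Φ(unknown) = 2.77×10⁻⁶ / 2.890×10⁻⁶ = 0.96.

Φ = 0.96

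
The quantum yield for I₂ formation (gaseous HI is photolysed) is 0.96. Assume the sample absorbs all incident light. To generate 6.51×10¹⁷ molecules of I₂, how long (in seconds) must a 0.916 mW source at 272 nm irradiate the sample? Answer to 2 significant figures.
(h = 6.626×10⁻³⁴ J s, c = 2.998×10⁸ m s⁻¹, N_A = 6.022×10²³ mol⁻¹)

t ≈ 540 s

Product: 6.51×10¹⁷ / 6.022×10²³ = 1.081×10⁻⁶ mol.
Photons that must be absorbed: 1.081×10⁻⁶ / 0.96 = 1.126×10⁻⁶ mol.
Photon energy: hc/λ = 7.303×10⁻¹⁹ J; per mole, 4.398×10⁵ J mol⁻¹.
Energy required: 1.126×10⁻⁶ × 4.398×10⁵ = 0.4952 J.
Time: 0.4952 J / 0.000916 W = 540 s.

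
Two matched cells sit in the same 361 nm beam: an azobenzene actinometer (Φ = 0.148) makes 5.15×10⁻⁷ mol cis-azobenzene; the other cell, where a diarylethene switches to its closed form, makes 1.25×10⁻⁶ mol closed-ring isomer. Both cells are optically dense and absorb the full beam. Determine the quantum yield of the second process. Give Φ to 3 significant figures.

Φ = 0.359

Photons absorbed by the actinometer: 5.15×10⁻⁷ / 0.148 = 3.480×10⁻⁶ mol.
Φ(unknown) = 1.25×10⁻⁶ / 3.480×10⁻⁶ = 0.359.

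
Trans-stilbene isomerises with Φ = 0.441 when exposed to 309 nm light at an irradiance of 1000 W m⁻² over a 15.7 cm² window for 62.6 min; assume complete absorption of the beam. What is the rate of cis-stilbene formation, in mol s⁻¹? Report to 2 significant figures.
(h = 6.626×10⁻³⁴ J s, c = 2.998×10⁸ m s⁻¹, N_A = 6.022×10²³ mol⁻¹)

Photon energy at 309 nm: hc/λ = (6.626×10⁻³⁴)(2.998×10⁸)/(309×10⁻⁹) = 6.429×10⁻¹⁹ J.
Energy delivered: (1000 W m⁻²)(15.7×10⁻⁴ m²)(3756 s) = 5897 J.
Photons incident: 5897 / 6.429×10⁻¹⁹ = 9.172×10²¹, i.e. 9.172×10²¹/6.022×10²³ = 0.01523 mol.
Product formed: 0.441 × 0.01523 = 0.006716 mol.
Rate: 0.006716 / 3756 s = 1.8×10⁻⁶ mol s⁻¹.

1.8×10⁻⁶ mol s⁻¹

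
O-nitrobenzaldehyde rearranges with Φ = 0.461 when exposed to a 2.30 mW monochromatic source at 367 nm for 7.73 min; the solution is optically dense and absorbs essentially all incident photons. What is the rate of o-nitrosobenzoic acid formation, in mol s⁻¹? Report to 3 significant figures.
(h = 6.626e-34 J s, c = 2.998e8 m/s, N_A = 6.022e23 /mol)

Photon energy at 367 nm: hc/λ = (6.626e-34)(2.998e8)/(367e-9) = 5.413e-19 J.
Energy delivered: (2.30 mW)(463.8 s) = 1.067 J.
Photons incident: 1.067 / 5.413e-19 = 1.971e18, i.e. 1.971e18/6.022e23 = 3.273e-6 mol.
Product formed: 0.461 × 3.273e-6 = 1.509e-6 mol.
Rate: 1.509e-6 / 463.8 s = 3.25e-9 mol s⁻¹.

3.25e-9 mol s⁻¹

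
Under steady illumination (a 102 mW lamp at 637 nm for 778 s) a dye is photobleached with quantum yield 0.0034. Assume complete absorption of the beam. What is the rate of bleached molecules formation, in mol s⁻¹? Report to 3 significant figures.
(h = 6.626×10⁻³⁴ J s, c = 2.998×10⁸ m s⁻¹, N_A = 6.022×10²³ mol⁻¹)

1.85×10⁻⁹ mol s⁻¹

Photon energy at 637 nm: hc/λ = (6.626×10⁻³⁴)(2.998×10⁸)/(637×10⁻⁹) = 3.118×10⁻¹⁹ J.
Energy delivered: (102 mW)(778 s) = 79.36 J.
Photons incident: 79.36 / 3.118×10⁻¹⁹ = 2.545×10²⁰, i.e. 2.545×10²⁰/6.022×10²³ = 4.226×10⁻⁴ mol.
Product formed: 0.0034 × 4.226×10⁻⁴ = 1.437×10⁻⁶ mol.
Rate: 1.437×10⁻⁶ / 778 s = 1.85×10⁻⁹ mol s⁻¹.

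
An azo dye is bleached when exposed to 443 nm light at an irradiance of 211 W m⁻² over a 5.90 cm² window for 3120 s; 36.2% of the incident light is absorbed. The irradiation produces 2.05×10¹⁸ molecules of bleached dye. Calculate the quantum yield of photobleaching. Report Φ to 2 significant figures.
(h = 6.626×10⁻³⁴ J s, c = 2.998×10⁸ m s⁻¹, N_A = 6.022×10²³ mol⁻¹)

Φ = 0.0065

Product: 2.05×10¹⁸ / 6.022×10²³ = 3.404×10⁻⁶ mol.
Photon energy at 443 nm: hc/λ = (6.626×10⁻³⁴)(2.998×10⁸)/(443×10⁻⁹) = 4.484×10⁻¹⁹ J.
Energy delivered: (211 W m⁻²)(5.90×10⁻⁴ m²)(3120 s) = 388.4 J.
Photons incident: 388.4 / 4.484×10⁻¹⁹ = 8.662×10²⁰, i.e. 8.662×10²⁰/6.022×10²³ = 0.001438 mol.
Photons absorbed: 0.362 × 0.001438 = 5.206×10⁻⁴ mol.
Φ = 3.404×10⁻⁶ mol / 5.206×10⁻⁴ mol photons = 0.0065.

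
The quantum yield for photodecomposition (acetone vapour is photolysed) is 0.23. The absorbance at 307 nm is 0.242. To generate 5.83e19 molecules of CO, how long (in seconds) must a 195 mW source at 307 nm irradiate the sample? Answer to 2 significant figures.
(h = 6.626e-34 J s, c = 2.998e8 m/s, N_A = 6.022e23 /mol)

Product: 5.83e19 / 6.022e23 = 9.681e-5 mol.
Photons that must be absorbed: 9.681e-5 / 0.23 = 4.209e-4 mol.
Fraction absorbed: 1 − 10^(−0.242) = 0.4272.
Incident photons needed: 4.209e-4 / 0.4272 = 9.853e-4 mol.
Photon energy: hc/λ = 6.471e-19 J; per mole, 3.897e5 J mol⁻¹.
Energy required: 9.853e-4 × 3.897e5 = 384.0 J.
Time: 384.0 J / 0.195 W = 2000 s.

t ≈ 2000 s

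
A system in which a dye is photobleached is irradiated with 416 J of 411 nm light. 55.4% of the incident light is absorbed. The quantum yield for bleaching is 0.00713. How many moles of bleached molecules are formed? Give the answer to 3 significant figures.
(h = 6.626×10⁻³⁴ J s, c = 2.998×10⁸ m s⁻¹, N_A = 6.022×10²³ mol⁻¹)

Photon energy at 411 nm: hc/λ = (6.626×10⁻³⁴)(2.998×10⁸)/(411×10⁻⁹) = 4.833×10⁻¹⁹ J.
Photons incident: 416 / 4.833×10⁻¹⁹ = 8.607×10²⁰, i.e. 8.607×10²⁰/6.022×10²³ = 0.001429 mol.
Photons absorbed: 0.554 × 0.001429 = 7.917×10⁻⁴ mol.
Product: Φ × n_abs = 0.00713 × 7.917×10⁻⁴ = 5.645×10⁻⁶ mol.

5.65×10⁻⁶ mol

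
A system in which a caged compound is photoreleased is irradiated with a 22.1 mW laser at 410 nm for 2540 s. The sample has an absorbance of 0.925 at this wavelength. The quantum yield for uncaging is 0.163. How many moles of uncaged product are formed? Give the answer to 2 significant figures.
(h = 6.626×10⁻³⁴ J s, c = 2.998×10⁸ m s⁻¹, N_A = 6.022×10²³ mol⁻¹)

2.8×10⁻⁵ mol

Photon energy at 410 nm: hc/λ = (6.626×10⁻³⁴)(2.998×10⁸)/(410×10⁻⁹) = 4.845×10⁻¹⁹ J.
Energy delivered: (22.1 mW)(2540 s) = 56.13 J.
Photons incident: 56.13 / 4.845×10⁻¹⁹ = 1.159×10²⁰, i.e. 1.159×10²⁰/6.022×10²³ = 1.925×10⁻⁴ mol.
Fraction absorbed: 1 − 10^(−0.925) = 0.8811.
Photons absorbed: 0.8811 × 1.925×10⁻⁴ = 1.696×10⁻⁴ mol.
Product: Φ × n_abs = 0.163 × 1.696×10⁻⁴ = 2.764×10⁻⁵ mol.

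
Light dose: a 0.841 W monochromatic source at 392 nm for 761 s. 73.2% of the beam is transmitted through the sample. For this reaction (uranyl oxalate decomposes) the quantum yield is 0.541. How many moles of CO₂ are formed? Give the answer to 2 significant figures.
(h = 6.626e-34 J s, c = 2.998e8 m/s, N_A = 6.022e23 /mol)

3.0e-4 mol

Photon energy at 392 nm: hc/λ = (6.626e-34)(2.998e8)/(392e-9) = 5.068e-19 J.
Energy delivered: (0.841 W)(761 s) = 640.0 J.
Photons incident: 640.0 / 5.068e-19 = 1.263e21, i.e. 1.263e21/6.022e23 = 0.002097 mol.
Fraction absorbed: 1 − 73.2/100 = 0.2680.
Photons absorbed: 0.2680 × 0.002097 = 5.620e-4 mol.
Product: Φ × n_abs = 0.541 × 5.620e-4 = 3.040e-4 mol.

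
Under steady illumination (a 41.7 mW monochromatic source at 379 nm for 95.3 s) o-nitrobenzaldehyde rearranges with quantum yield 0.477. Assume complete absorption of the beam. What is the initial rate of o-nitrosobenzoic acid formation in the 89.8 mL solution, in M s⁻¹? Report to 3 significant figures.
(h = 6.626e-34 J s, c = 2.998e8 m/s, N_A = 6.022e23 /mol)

7.02e-7 M s⁻¹

Photon energy at 379 nm: hc/λ = (6.626e-34)(2.998e8)/(379e-9) = 5.241e-19 J.
Energy delivered: (41.7 mW)(95.3 s) = 3.974 J.
Photons incident: 3.974 / 5.241e-19 = 7.583e18, i.e. 7.583e18/6.022e23 = 1.259e-5 mol.
Product formed: 0.477 × 1.259e-5 = 6.005e-6 mol.
Rate: 6.005e-6 mol / (95.3 s × 0.0898 L) = 7.02e-7 M s⁻¹.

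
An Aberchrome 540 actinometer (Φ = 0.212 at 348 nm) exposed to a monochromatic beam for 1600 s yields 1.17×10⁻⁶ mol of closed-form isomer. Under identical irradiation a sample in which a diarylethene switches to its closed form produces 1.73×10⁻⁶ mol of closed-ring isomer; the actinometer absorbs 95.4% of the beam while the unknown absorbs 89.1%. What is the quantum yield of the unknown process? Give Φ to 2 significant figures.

Φ = 0.34

Photons absorbed by the actinometer: 1.17×10⁻⁶ / 0.212 = 5.519×10⁻⁶ mol.
Incident flux: 5.519×10⁻⁶ / 0.954 = 5.785×10⁻⁶ einstein.
Absorbed by unknown: 0.891 × 5.785×10⁻⁶ = 5.154×10⁻⁶ mol.
Φ(unknown) = 1.73×10⁻⁶ / 5.154×10⁻⁶ = 0.34.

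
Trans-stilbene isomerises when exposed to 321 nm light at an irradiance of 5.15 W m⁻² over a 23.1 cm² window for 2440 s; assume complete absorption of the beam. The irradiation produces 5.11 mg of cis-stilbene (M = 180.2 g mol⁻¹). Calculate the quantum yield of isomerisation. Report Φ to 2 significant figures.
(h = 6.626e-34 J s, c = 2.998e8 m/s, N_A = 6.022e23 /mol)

Φ = 0.36

Product: 5.11 mg / 180.2 g mol⁻¹ = 2.836e-5 mol.
Photon energy at 321 nm: hc/λ = (6.626e-34)(2.998e8)/(321e-9) = 6.188e-19 J.
Energy delivered: (5.15 W m⁻²)(23.1e-4 m²)(2440 s) = 29.03 J.
Photons incident: 29.03 / 6.188e-19 = 4.691e19, i.e. 4.691e19/6.022e23 = 7.790e-5 mol.
Φ = 2.836e-5 mol / 7.790e-5 mol photons = 0.36.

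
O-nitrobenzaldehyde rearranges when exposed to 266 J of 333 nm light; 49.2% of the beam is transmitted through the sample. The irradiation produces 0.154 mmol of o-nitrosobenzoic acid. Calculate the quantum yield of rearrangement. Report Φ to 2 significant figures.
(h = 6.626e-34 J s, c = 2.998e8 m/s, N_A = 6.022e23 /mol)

Product: 0.154 mmol = 1.54e-4 mol.
Photon energy at 333 nm: hc/λ = (6.626e-34)(2.998e8)/(333e-9) = 5.965e-19 J.
Photons incident: 266 / 5.965e-19 = 4.459e20, i.e. 4.459e20/6.022e23 = 7.405e-4 mol.
Fraction absorbed: 1 − 49.2/100 = 0.5080.
Photons absorbed: 0.5080 × 7.405e-4 = 3.762e-4 mol.
Φ = 1.54e-4 mol / 3.762e-4 mol photons = 0.41.

Φ = 0.41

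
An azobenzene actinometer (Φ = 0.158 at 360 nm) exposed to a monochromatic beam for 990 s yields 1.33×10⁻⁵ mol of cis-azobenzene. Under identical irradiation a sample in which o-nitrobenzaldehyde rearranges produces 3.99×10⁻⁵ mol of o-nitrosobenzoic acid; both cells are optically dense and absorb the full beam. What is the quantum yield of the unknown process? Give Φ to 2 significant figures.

Photons absorbed by the actinometer: 1.33×10⁻⁵ / 0.158 = 8.418×10⁻⁵ mol.
Φ(unknown) = 3.99×10⁻⁵ / 8.418×10⁻⁵ = 0.47.

Φ = 0.47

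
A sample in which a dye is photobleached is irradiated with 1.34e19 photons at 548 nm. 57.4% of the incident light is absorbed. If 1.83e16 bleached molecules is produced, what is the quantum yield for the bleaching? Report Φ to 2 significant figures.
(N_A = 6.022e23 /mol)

Φ = 0.0024

Product: 1.83e16 / 6.022e23 = 3.039e-8 mol.
Moles of photons: 1.34e19 / 6.022e23 = 2.225e-5 mol.
Photons absorbed: 0.574 × 2.225e-5 = 1.277e-5 mol.
Φ = 3.039e-8 mol / 1.277e-5 mol photons = 0.0024.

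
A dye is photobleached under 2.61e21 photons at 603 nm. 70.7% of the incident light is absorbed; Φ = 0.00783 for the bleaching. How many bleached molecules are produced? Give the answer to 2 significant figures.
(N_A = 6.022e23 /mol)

1.4e19 bleached molecules

Moles of photons: 2.61e21 / 6.022e23 = 0.004334 mol.
Photons absorbed: 0.707 × 0.004334 = 0.003064 mol.
Product: Φ × n_abs = 0.00783 × 0.003064 = 2.399e-5 mol.
As a count: 2.399e-5 × 6.022e23 = 1.4e19.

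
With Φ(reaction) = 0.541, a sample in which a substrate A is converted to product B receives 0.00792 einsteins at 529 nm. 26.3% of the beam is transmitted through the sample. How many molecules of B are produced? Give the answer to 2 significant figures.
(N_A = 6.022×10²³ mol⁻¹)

Fraction absorbed: 1 − 26.3/100 = 0.7370.
Photons absorbed: 0.7370 × 0.00792 = 0.005837 mol.
Product: Φ × n_abs = 0.541 × 0.005837 = 0.003158 mol.
As a count: 0.003158 × 6.022×10²³ = 1.9×10²¹.

1.9×10²¹ molecules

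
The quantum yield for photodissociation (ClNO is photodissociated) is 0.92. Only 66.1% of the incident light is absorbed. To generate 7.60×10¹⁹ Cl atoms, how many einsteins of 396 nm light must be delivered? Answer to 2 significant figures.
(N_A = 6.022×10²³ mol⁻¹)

Product: 7.60×10¹⁹ / 6.022×10²³ = 1.262×10⁻⁴ mol.
Photons that must be absorbed: 1.262×10⁻⁴ / 0.92 = 1.372×10⁻⁴ mol.
Incident photons needed: 1.372×10⁻⁴ / 0.661 = 2.076×10⁻⁴ mol.

2.1×10⁻⁴ einstein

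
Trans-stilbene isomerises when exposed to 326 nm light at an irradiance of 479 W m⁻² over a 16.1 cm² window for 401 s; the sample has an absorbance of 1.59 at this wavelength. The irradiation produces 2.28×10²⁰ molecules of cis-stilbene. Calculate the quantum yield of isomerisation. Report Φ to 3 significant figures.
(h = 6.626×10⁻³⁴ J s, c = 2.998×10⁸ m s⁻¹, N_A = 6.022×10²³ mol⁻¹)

Φ = 0.461

Product: 2.28×10²⁰ / 6.022×10²³ = 3.786×10⁻⁴ mol.
Photon energy at 326 nm: hc/λ = (6.626×10⁻³⁴)(2.998×10⁸)/(326×10⁻⁹) = 6.093×10⁻¹⁹ J.
Energy delivered: (479 W m⁻²)(16.1×10⁻⁴ m²)(401 s) = 309.2 J.
Photons incident: 309.2 / 6.093×10⁻¹⁹ = 5.075×10²⁰, i.e. 5.075×10²⁰/6.022×10²³ = 8.427×10⁻⁴ mol.
Fraction absorbed: 1 − 10^(−1.59) = 0.9743.
Photons absorbed: 0.9743 × 8.427×10⁻⁴ = 8.210×10⁻⁴ mol.
Φ = 3.786×10⁻⁴ mol / 8.210×10⁻⁴ mol photons = 0.461.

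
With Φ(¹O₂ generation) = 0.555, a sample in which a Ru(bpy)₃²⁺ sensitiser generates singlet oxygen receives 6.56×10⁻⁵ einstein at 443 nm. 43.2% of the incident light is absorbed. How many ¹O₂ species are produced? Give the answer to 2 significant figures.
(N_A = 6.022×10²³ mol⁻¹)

Photons absorbed: 0.432 × 6.56×10⁻⁵ = 2.834×10⁻⁵ mol.
Product: Φ × n_abs = 0.555 × 2.834×10⁻⁵ = 1.573×10⁻⁵ mol.
As a count: 1.573×10⁻⁵ × 6.022×10²³ = 9.5×10¹⁸.

9.5×10¹⁸ species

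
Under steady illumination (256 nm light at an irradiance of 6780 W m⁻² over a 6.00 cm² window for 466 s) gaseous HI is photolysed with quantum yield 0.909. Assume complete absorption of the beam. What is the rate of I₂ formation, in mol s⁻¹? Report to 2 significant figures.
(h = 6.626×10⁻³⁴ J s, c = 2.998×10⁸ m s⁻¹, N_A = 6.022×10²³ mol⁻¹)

7.9×10⁻⁶ mol s⁻¹

Photon energy at 256 nm: hc/λ = (6.626×10⁻³⁴)(2.998×10⁸)/(256×10⁻⁹) = 7.760×10⁻¹⁹ J.
Energy delivered: (6780 W m⁻²)(6.00×10⁻⁴ m²)(466 s) = 1896 J.
Photons incident: 1896 / 7.760×10⁻¹⁹ = 2.443×10²¹, i.e. 2.443×10²¹/6.022×10²³ = 0.004057 mol.
Product formed: 0.909 × 0.004057 = 0.003688 mol.
Rate: 0.003688 / 466 s = 7.9×10⁻⁶ mol s⁻¹.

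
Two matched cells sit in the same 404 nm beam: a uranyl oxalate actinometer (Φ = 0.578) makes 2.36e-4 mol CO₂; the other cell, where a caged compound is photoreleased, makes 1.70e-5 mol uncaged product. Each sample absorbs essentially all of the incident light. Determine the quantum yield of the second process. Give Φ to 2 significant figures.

Photons absorbed by the actinometer: 2.36e-4 / 0.578 = 4.083e-4 mol.
Φ(unknown) = 1.70e-5 / 4.083e-4 = 0.042.

Φ = 0.042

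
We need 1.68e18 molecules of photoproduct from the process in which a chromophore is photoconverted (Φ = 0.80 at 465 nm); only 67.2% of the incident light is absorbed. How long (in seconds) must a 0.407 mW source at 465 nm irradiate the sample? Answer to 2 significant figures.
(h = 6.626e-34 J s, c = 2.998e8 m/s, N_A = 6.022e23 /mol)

t ≈ 3300 s

Product: 1.68e18 / 6.022e23 = 2.790e-6 mol.
Photons that must be absorbed: 2.790e-6 / 0.80 = 3.487e-6 mol.
Incident photons needed: 3.487e-6 / 0.672 = 5.189e-6 mol.
Photon energy: hc/λ = 4.272e-19 J; per mole, 2.573e5 J mol⁻¹.
Energy required: 5.189e-6 × 2.573e5 = 1.335 J.
Time: 1.335 J / 0.000407 W = 3300 s.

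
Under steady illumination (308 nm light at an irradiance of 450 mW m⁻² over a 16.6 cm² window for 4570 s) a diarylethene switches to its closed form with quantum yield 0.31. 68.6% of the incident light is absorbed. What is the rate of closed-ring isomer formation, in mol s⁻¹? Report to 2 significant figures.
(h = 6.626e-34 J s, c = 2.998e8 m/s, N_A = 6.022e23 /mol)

4.1e-10 mol s⁻¹

Photon energy at 308 nm: hc/λ = (6.626e-34)(2.998e8)/(308e-9) = 6.450e-19 J.
Energy delivered: (450 mW m⁻²)(16.6e-4 m²)(4570 s) = 3.414 J.
Photons incident: 3.414 / 6.450e-19 = 5.293e18, i.e. 5.293e18/6.022e23 = 8.789e-6 mol.
Photons absorbed: 0.686 × 8.789e-6 = 6.029e-6 mol.
Product formed: 0.31 × 6.029e-6 = 1.869e-6 mol.
Rate: 1.869e-6 / 4570 s = 4.1e-10 mol s⁻¹.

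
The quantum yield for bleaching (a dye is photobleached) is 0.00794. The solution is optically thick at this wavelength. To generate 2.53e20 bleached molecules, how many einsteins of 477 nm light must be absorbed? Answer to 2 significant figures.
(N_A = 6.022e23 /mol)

0.053 einstein

Product: 2.53e20 / 6.022e23 = 4.201e-4 mol.
Photons that must be absorbed: 4.201e-4 / 0.00794 = 0.05291 mol.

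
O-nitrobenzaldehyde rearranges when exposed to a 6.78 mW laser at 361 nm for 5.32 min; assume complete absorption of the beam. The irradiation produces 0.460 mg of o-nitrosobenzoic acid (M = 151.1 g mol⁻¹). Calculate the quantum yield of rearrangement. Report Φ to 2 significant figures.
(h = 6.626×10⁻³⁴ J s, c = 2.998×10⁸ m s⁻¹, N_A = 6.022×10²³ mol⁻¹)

Product: 0.460 mg / 151.1 g mol⁻¹ = 3.044×10⁻⁶ mol.
Photon energy at 361 nm: hc/λ = (6.626×10⁻³⁴)(2.998×10⁸)/(361×10⁻⁹) = 5.503×10⁻¹⁹ J.
Energy delivered: (6.78 mW)(319.2 s) = 2.164 J.
Photons incident: 2.164 / 5.503×10⁻¹⁹ = 3.932×10¹⁸, i.e. 3.932×10¹⁸/6.022×10²³ = 6.529×10⁻⁶ mol.
Φ = 3.044×10⁻⁶ mol / 6.529×10⁻⁶ mol photons = 0.47.

Φ = 0.47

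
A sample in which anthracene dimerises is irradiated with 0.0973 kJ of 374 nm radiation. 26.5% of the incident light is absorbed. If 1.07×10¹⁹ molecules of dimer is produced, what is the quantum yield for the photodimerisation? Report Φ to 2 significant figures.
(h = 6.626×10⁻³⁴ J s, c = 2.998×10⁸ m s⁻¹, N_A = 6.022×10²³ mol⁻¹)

Φ = 0.22

Product: 1.07×10¹⁹ / 6.022×10²³ = 1.777×10⁻⁵ mol.
Photon energy at 374 nm: hc/λ = (6.626×10⁻³⁴)(2.998×10⁸)/(374×10⁻⁹) = 5.311×10⁻¹⁹ J.
Incident energy: 0.0973 kJ = 97.3 J.
Photons incident: 97.3 / 5.311×10⁻¹⁹ = 1.832×10²⁰, i.e. 1.832×10²⁰/6.022×10²³ = 3.042×10⁻⁴ mol.
Photons absorbed: 0.265 × 3.042×10⁻⁴ = 8.061×10⁻⁵ mol.
Φ = 1.777×10⁻⁵ mol / 8.061×10⁻⁵ mol photons = 0.22.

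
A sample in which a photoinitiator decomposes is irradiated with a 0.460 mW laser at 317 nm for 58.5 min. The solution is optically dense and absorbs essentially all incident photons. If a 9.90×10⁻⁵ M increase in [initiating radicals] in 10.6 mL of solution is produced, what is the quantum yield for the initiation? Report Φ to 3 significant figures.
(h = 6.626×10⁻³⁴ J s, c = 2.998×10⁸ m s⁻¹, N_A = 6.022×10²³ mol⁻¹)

Product: (9.90×10⁻⁵ M)(0.0106 L) = 1.049×10⁻⁶ mol.
Photon energy at 317 nm: hc/λ = (6.626×10⁻³⁴)(2.998×10⁸)/(317×10⁻⁹) = 6.266×10⁻¹⁹ J.
Energy delivered: (0.460 mW)(3510 s) = 1.615 J.
Photons incident: 1.615 / 6.266×10⁻¹⁹ = 2.577×10¹⁸, i.e. 2.577×10¹⁸/6.022×10²³ = 4.279×10⁻⁶ mol.
Φ = 1.049×10⁻⁶ mol / 4.279×10⁻⁶ mol photons = 0.245.

Φ = 0.245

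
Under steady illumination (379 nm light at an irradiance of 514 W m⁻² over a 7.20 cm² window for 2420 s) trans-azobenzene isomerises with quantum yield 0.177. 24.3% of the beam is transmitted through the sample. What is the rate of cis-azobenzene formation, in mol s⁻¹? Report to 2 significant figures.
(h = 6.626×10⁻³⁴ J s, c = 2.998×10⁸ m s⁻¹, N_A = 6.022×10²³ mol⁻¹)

Photon energy at 379 nm: hc/λ = (6.626×10⁻³⁴)(2.998×10⁸)/(379×10⁻⁹) = 5.241×10⁻¹⁹ J.
Energy delivered: (514 W m⁻²)(7.20×10⁻⁴ m²)(2420 s) = 895.6 J.
Photons incident: 895.6 / 5.241×10⁻¹⁹ = 1.709×10²¹, i.e. 1.709×10²¹/6.022×10²³ = 0.002838 mol.
Fraction absorbed: 1 − 24.3/100 = 0.7570.
Photons absorbed: 0.7570 × 0.002838 = 0.002148 mol.
Product formed: 0.177 × 0.002148 = 3.802×10⁻⁴ mol.
Rate: 3.802×10⁻⁴ / 2420 s = 1.6×10⁻⁷ mol s⁻¹.

1.6×10⁻⁷ mol s⁻¹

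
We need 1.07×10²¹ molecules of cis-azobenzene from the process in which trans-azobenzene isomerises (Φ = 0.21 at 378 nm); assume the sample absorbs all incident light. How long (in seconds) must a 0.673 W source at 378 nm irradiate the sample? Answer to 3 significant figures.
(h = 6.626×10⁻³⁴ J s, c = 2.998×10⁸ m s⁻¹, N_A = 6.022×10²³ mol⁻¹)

t ≈ 3980 s

Product: 1.07×10²¹ / 6.022×10²³ = 0.001777 mol.
Photons that must be absorbed: 0.001777 / 0.21 = 0.008462 mol.
Photon energy: hc/λ = 5.255×10⁻¹⁹ J; per mole, 3.165×10⁵ J mol⁻¹.
Energy required: 0.008462 × 3.165×10⁵ = 2678 J.
Time: 2678 J / 0.673 W = 3980 s.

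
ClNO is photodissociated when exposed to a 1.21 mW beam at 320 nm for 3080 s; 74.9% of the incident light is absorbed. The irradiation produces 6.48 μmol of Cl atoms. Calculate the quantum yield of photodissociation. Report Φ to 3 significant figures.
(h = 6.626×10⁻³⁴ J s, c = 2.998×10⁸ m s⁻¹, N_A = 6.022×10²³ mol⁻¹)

Φ = 0.868

Product: 6.48 μmol = 6.48×10⁻⁶ mol.
Photon energy at 320 nm: hc/λ = (6.626×10⁻³⁴)(2.998×10⁸)/(320×10⁻⁹) = 6.208×10⁻¹⁹ J.
Energy delivered: (1.21 mW)(3080 s) = 3.727 J.
Photons incident: 3.727 / 6.208×10⁻¹⁹ = 6.004×10¹⁸, i.e. 6.004×10¹⁸/6.022×10²³ = 9.970×10⁻⁶ mol.
Photons absorbed: 0.749 × 9.970×10⁻⁶ = 7.468×10⁻⁶ mol.
Φ = 6.48×10⁻⁶ mol / 7.468×10⁻⁶ mol photons = 0.868.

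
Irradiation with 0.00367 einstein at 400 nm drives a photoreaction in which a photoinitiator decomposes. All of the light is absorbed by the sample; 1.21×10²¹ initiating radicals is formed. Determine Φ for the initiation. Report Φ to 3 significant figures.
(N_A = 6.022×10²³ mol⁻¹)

Φ = 0.547

Product: 1.21×10²¹ / 6.022×10²³ = 0.002009 mol.
Φ = 0.002009 mol / 0.00367 mol photons = 0.547.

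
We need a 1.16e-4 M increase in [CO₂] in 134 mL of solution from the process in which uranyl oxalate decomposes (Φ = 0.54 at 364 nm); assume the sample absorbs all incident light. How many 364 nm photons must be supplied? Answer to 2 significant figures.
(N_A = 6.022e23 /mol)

1.7e19 photons

Product: (1.16e-4 M)(0.134 L) = 1.554e-5 mol.
Photons that must be absorbed: 1.554e-5 / 0.54 = 2.878e-5 mol.
Photon count: 2.878e-5 × 6.022e23 = 1.7e19.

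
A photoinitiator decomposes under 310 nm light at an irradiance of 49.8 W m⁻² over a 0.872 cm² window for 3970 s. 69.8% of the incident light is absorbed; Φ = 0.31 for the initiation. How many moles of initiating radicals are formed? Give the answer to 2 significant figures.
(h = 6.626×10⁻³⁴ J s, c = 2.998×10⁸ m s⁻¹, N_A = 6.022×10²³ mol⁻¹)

Photon energy at 310 nm: hc/λ = (6.626×10⁻³⁴)(2.998×10⁸)/(310×10⁻⁹) = 6.408×10⁻¹⁹ J.
Energy delivered: (49.8 W m⁻²)(0.872×10⁻⁴ m²)(3970 s) = 17.24 J.
Photons incident: 17.24 / 6.408×10⁻¹⁹ = 2.690×10¹⁹, i.e. 2.690×10¹⁹/6.022×10²³ = 4.467×10⁻⁵ mol.
Photons absorbed: 0.698 × 4.467×10⁻⁵ = 3.118×10⁻⁵ mol.
Product: Φ × n_abs = 0.31 × 3.118×10⁻⁵ = 9.666×10⁻⁶ mol.

9.7×10⁻⁶ mol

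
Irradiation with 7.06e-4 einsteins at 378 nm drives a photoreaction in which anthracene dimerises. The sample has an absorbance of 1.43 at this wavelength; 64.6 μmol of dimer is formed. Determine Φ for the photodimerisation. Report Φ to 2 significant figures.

Φ = 0.095

Product: 64.6 μmol = 6.46e-5 mol.
Fraction absorbed: 1 − 10^(−1.43) = 0.9628.
Photons absorbed: 0.9628 × 7.06e-4 = 6.797e-4 mol.
Φ = 6.46e-5 mol / 6.797e-4 mol photons = 0.095.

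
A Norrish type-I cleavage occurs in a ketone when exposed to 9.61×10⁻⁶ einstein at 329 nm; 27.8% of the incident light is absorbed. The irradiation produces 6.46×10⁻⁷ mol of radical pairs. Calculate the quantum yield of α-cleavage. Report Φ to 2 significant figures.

Φ = 0.24

Photons absorbed: 0.278 × 9.61×10⁻⁶ = 2.672×10⁻⁶ mol.
Φ = 6.46×10⁻⁷ mol / 2.672×10⁻⁶ mol photons = 0.24.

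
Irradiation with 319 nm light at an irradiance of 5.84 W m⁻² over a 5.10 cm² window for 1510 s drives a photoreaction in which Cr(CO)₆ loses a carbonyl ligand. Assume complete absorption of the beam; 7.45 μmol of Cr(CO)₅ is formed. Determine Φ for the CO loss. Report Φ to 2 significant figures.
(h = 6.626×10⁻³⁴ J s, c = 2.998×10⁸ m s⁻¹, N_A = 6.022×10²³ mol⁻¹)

Product: 7.45 μmol = 7.45×10⁻⁶ mol.
Photon energy at 319 nm: hc/λ = (6.626×10⁻³⁴)(2.998×10⁸)/(319×10⁻⁹) = 6.227×10⁻¹⁹ J.
Energy delivered: (5.84 W m⁻²)(5.10×10⁻⁴ m²)(1510 s) = 4.497 J.
Photons incident: 4.497 / 6.227×10⁻¹⁹ = 7.222×10¹⁸, i.e. 7.222×10¹⁸/6.022×10²³ = 1.199×10⁻⁵ mol.
Φ = 7.45×10⁻⁶ mol / 1.199×10⁻⁵ mol photons = 0.62.

Φ = 0.62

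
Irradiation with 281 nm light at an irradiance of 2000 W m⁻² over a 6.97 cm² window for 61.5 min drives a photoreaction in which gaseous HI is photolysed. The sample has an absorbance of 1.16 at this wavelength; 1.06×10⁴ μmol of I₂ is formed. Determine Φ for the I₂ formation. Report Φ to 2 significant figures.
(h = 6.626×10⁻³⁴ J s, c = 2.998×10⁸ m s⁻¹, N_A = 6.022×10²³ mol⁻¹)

Product: 1.06×10⁴ μmol = 0.0106 mol.
Photon energy at 281 nm: hc/λ = (6.626×10⁻³⁴)(2.998×10⁸)/(281×10⁻⁹) = 7.069×10⁻¹⁹ J.
Energy delivered: (2000 W m⁻²)(6.97×10⁻⁴ m²)(3690 s) = 5144 J.
Photons incident: 5144 / 7.069×10⁻¹⁹ = 7.277×10²¹, i.e. 7.277×10²¹/6.022×10²³ = 0.01208 mol.
Fraction absorbed: 1 − 10^(−1.16) = 0.9308.
Photons absorbed: 0.9308 × 0.01208 = 0.01124 mol.
Φ = 0.0106 mol / 0.01124 mol photons = 0.94.

Φ = 0.94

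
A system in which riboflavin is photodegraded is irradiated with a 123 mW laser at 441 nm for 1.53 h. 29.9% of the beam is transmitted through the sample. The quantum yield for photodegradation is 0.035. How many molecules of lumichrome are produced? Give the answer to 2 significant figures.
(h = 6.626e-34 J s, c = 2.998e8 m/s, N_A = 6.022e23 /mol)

Photon energy at 441 nm: hc/λ = (6.626e-34)(2.998e8)/(441e-9) = 4.504e-19 J.
Energy delivered: (123 mW)(5508 s) = 677.5 J.
Photons incident: 677.5 / 4.504e-19 = 1.504e21, i.e. 1.504e21/6.022e23 = 0.002498 mol.
Fraction absorbed: 1 − 29.9/100 = 0.7010.
Photons absorbed: 0.7010 × 0.002498 = 0.001751 mol.
Product: Φ × n_abs = 0.035 × 0.001751 = 6.129e-5 mol.
As a count: 6.129e-5 × 6.022e23 = 3.7e19.

3.7e19 molecules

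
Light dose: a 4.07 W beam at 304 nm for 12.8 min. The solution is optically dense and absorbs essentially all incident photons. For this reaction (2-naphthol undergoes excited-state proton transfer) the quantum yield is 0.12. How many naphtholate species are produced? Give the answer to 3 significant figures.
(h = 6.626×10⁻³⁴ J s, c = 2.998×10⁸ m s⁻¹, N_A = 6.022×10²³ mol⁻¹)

Photon energy at 304 nm: hc/λ = (6.626×10⁻³⁴)(2.998×10⁸)/(304×10⁻⁹) = 6.534×10⁻¹⁹ J.
Energy delivered: (4.07 W)(768 s) = 3126 J.
Photons incident: 3126 / 6.534×10⁻¹⁹ = 4.784×10²¹, i.e. 4.784×10²¹/6.022×10²³ = 0.007944 mol.
Product: Φ × n_abs = 0.12 × 0.007944 = 9.533×10⁻⁴ mol.
As a count: 9.533×10⁻⁴ × 6.022×10²³ = 5.74×10²⁰.

5.74×10²⁰ species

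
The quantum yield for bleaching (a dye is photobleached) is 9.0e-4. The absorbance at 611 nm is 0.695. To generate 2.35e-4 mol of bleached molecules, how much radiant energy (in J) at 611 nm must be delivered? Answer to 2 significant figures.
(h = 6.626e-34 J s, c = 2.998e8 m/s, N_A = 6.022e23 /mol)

Photons that must be absorbed: 2.35e-4 / 9.0e-4 = 0.2611 mol.
Fraction absorbed: 1 − 10^(−0.695) = 0.7982.
Incident photons needed: 0.2611 / 0.7982 = 0.3271 mol.
Photon energy: hc/λ = 3.251e-19 J; per mole, 1.958e5 J mol⁻¹.
Energy required: 0.3271 × 1.958e5 = 6.4e4 J.

6.4e4 J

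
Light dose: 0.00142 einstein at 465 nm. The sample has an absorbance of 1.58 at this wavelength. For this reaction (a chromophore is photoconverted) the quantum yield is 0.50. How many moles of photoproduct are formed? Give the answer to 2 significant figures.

Fraction absorbed: 1 − 10^(−1.58) = 0.9737.
Photons absorbed: 0.9737 × 0.00142 = 0.001383 mol.
Product: Φ × n_abs = 0.50 × 0.001383 = 6.915×10⁻⁴ mol.

6.9×10⁻⁴ mol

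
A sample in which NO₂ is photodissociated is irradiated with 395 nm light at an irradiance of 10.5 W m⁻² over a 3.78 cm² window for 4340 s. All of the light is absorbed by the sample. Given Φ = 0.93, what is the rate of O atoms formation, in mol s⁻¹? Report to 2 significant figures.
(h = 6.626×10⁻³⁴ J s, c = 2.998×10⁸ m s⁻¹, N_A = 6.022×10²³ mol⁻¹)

Photon energy at 395 nm: hc/λ = (6.626×10⁻³⁴)(2.998×10⁸)/(395×10⁻⁹) = 5.029×10⁻¹⁹ J.
Energy delivered: (10.5 W m⁻²)(3.78×10⁻⁴ m²)(4340 s) = 17.23 J.
Photons incident: 17.23 / 5.029×10⁻¹⁹ = 3.426×10¹⁹, i.e. 3.426×10¹⁹/6.022×10²³ = 5.689×10⁻⁵ mol.
Product formed: 0.93 × 5.689×10⁻⁵ = 5.291×10⁻⁵ mol.
Rate: 5.291×10⁻⁵ / 4340 s = 1.2×10⁻⁸ mol s⁻¹.

1.2×10⁻⁸ mol s⁻¹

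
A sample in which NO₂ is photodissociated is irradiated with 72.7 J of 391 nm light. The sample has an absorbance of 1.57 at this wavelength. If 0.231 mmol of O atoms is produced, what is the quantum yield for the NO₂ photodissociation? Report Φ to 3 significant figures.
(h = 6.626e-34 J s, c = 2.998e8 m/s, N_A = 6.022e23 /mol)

Product: 0.231 mmol = 2.31e-4 mol.
Photon energy at 391 nm: hc/λ = (6.626e-34)(2.998e8)/(391e-9) = 5.080e-19 J.
Photons incident: 72.7 / 5.080e-19 = 1.431e20, i.e. 1.431e20/6.022e23 = 2.376e-4 mol.
Fraction absorbed: 1 − 10^(−1.57) = 0.9731.
Photons absorbed: 0.9731 × 2.376e-4 = 2.312e-4 mol.
Φ = 2.31e-4 mol / 2.312e-4 mol photons = 0.999.

Φ = 0.999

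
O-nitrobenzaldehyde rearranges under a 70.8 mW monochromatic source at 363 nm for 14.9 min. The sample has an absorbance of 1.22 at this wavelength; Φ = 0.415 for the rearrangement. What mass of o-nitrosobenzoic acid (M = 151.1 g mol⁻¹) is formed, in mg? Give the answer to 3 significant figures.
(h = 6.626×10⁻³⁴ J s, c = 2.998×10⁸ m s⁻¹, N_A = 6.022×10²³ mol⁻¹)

Photon energy at 363 nm: hc/λ = (6.626×10⁻³⁴)(2.998×10⁸)/(363×10⁻⁹) = 5.472×10⁻¹⁹ J.
Energy delivered: (70.8 mW)(894 s) = 63.30 J.
Photons incident: 63.30 / 5.472×10⁻¹⁹ = 1.157×10²⁰, i.e. 1.157×10²⁰/6.022×10²³ = 1.921×10⁻⁴ mol.
Fraction absorbed: 1 − 10^(−1.22) = 0.9397.
Photons absorbed: 0.9397 × 1.921×10⁻⁴ = 1.805×10⁻⁴ mol.
Product: Φ × n_abs = 0.415 × 1.805×10⁻⁴ = 7.491×10⁻⁵ mol.
Mass: 7.491×10⁻⁵ × 151.1 = 0.01132 g = 11.3 mg.

11.3 mg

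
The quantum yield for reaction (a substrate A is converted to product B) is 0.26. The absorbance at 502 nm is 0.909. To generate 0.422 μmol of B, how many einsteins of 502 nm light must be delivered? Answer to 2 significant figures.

Product: 0.422 μmol = 4.22×10⁻⁷ mol.
Photons that must be absorbed: 4.22×10⁻⁷ / 0.26 = 1.623×10⁻⁶ mol.
Fraction absorbed: 1 − 10^(−0.909) = 0.8767.
Incident photons needed: 1.623×10⁻⁶ / 0.8767 = 1.851×10⁻⁶ mol.

1.9×10⁻⁶ einstein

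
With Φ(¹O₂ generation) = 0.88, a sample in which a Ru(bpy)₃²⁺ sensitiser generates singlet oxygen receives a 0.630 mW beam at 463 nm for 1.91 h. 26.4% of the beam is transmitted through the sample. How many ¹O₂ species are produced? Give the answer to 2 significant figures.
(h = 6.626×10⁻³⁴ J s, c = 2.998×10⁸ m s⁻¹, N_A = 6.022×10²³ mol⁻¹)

6.5×10¹⁸ species

Photon energy at 463 nm: hc/λ = (6.626×10⁻³⁴)(2.998×10⁸)/(463×10⁻⁹) = 4.290×10⁻¹⁹ J.
Energy delivered: (0.630 mW)(6876 s) = 4.332 J.
Photons incident: 4.332 / 4.290×10⁻¹⁹ = 1.010×10¹⁹, i.e. 1.010×10¹⁹/6.022×10²³ = 1.677×10⁻⁵ mol.
Fraction absorbed: 1 − 26.4/100 = 0.7360.
Photons absorbed: 0.7360 × 1.677×10⁻⁵ = 1.234×10⁻⁵ mol.
Product: Φ × n_abs = 0.88 × 1.234×10⁻⁵ = 1.086×10⁻⁵ mol.
As a count: 1.086×10⁻⁵ × 6.022×10²³ = 6.5×10¹⁸.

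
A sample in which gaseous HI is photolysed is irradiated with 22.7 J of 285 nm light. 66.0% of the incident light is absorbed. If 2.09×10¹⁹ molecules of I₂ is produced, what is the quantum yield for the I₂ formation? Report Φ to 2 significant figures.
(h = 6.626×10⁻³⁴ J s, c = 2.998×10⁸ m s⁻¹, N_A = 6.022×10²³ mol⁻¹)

Φ = 0.97

Product: 2.09×10¹⁹ / 6.022×10²³ = 3.471×10⁻⁵ mol.
Photon energy at 285 nm: hc/λ = (6.626×10⁻³⁴)(2.998×10⁸)/(285×10⁻⁹) = 6.970×10⁻¹⁹ J.
Photons incident: 22.7 / 6.970×10⁻¹⁹ = 3.257×10¹⁹, i.e. 3.257×10¹⁹/6.022×10²³ = 5.409×10⁻⁵ mol.
Photons absorbed: 0.660 × 5.409×10⁻⁵ = 3.570×10⁻⁵ mol.
Φ = 3.471×10⁻⁵ mol / 3.570×10⁻⁵ mol photons = 0.97.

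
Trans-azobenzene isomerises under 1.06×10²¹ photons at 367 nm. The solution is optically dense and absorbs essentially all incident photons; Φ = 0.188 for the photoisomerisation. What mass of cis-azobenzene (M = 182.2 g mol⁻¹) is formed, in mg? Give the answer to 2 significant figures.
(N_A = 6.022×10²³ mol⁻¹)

Moles of photons: 1.06×10²¹ / 6.022×10²³ = 0.001760 mol.
Product: Φ × n_abs = 0.188 × 0.001760 = 3.309×10⁻⁴ mol.
Mass: 3.309×10⁻⁴ × 182.2 = 0.06029 g = 60 mg.

60 mg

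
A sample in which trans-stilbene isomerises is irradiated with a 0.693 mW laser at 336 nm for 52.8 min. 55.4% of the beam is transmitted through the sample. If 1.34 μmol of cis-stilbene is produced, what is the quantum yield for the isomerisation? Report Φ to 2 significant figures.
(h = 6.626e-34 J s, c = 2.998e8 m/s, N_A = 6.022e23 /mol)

Product: 1.34 μmol = 1.34e-6 mol.
Photon energy at 336 nm: hc/λ = (6.626e-34)(2.998e8)/(336e-9) = 5.912e-19 J.
Energy delivered: (0.693 mW)(3168 s) = 2.195 J.
Photons incident: 2.195 / 5.912e-19 = 3.713e18, i.e. 3.713e18/6.022e23 = 6.166e-6 mol.
Fraction absorbed: 1 − 55.4/100 = 0.4460.
Photons absorbed: 0.4460 × 6.166e-6 = 2.750e-6 mol.
Φ = 1.34e-6 mol / 2.750e-6 mol photons = 0.49.

Φ = 0.49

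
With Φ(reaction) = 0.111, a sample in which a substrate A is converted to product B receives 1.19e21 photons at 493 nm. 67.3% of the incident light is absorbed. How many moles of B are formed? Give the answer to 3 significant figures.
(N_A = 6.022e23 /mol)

1.48e-4 mol

Moles of photons: 1.19e21 / 6.022e23 = 0.001976 mol.
Photons absorbed: 0.673 × 0.001976 = 0.001330 mol.
Product: Φ × n_abs = 0.111 × 0.001330 = 1.476e-4 mol.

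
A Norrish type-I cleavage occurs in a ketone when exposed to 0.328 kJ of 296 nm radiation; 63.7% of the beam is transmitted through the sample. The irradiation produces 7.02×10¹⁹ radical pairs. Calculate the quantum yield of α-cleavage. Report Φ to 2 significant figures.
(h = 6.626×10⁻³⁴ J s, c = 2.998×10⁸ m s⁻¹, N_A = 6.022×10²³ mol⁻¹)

Φ = 0.40

Product: 7.02×10¹⁹ / 6.022×10²³ = 1.166×10⁻⁴ mol.
Photon energy at 296 nm: hc/λ = (6.626×10⁻³⁴)(2.998×10⁸)/(296×10⁻⁹) = 6.711×10⁻¹⁹ J.
Incident energy: 0.328 kJ = 328 J.
Photons incident: 328 / 6.711×10⁻¹⁹ = 4.887×10²⁰, i.e. 4.887×10²⁰/6.022×10²³ = 8.115×10⁻⁴ mol.
Fraction absorbed: 1 − 63.7/100 = 0.3630.
Photons absorbed: 0.3630 × 8.115×10⁻⁴ = 2.946×10⁻⁴ mol.
Φ = 1.166×10⁻⁴ mol / 2.946×10⁻⁴ mol photons = 0.40.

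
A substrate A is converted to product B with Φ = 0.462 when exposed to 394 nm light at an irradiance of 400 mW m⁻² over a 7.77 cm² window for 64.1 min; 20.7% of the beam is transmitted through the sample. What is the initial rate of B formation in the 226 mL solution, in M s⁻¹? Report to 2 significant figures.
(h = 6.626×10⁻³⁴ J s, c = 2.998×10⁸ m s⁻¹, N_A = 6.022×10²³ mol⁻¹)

1.7×10⁻⁹ M s⁻¹

Photon energy at 394 nm: hc/λ = (6.626×10⁻³⁴)(2.998×10⁸)/(394×10⁻⁹) = 5.042×10⁻¹⁹ J.
Energy delivered: (400 mW m⁻²)(7.77×10⁻⁴ m²)(3846 s) = 1.195 J.
Photons incident: 1.195 / 5.042×10⁻¹⁹ = 2.370×10¹⁸, i.e. 2.370×10¹⁸/6.022×10²³ = 3.936×10⁻⁶ mol.
Fraction absorbed: 1 − 20.7/100 = 0.7930.
Photons absorbed: 0.7930 × 3.936×10⁻⁶ = 3.121×10⁻⁶ mol.
Product formed: 0.462 × 3.121×10⁻⁶ = 1.442×10⁻⁶ mol.
Rate: 1.442×10⁻⁶ mol / (3846 s × 0.226 L) = 1.7×10⁻⁹ M s⁻¹.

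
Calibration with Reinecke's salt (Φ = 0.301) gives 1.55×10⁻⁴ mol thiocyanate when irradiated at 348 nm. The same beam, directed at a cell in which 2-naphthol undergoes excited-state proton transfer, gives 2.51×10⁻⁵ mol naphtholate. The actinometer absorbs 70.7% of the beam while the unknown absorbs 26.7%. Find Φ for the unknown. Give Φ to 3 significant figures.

Φ = 0.129

Photons absorbed by the actinometer: 1.55×10⁻⁴ / 0.301 = 5.150×10⁻⁴ mol.
Incident flux: 5.150×10⁻⁴ / 0.707 = 7.284×10⁻⁴ einstein.
Absorbed by unknown: 0.267 × 7.284×10⁻⁴ = 1.945×10⁻⁴ mol.
Φ(unknown) = 2.51×10⁻⁵ / 1.945×10⁻⁴ = 0.129.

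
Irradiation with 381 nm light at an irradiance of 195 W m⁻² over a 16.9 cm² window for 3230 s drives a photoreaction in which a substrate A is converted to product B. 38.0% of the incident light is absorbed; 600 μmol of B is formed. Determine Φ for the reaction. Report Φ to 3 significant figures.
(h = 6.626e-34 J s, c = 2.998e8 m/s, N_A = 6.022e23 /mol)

Product: 600 μmol = 6.00e-4 mol.
Photon energy at 381 nm: hc/λ = (6.626e-34)(2.998e8)/(381e-9) = 5.214e-19 J.
Energy delivered: (195 W m⁻²)(16.9e-4 m²)(3230 s) = 1064 J.
Photons incident: 1064 / 5.214e-19 = 2.041e21, i.e. 2.041e21/6.022e23 = 0.003389 mol.
Photons absorbed: 0.380 × 0.003389 = 0.001288 mol.
Φ = 6.00e-4 mol / 0.001288 mol photons = 0.466.

Φ = 0.466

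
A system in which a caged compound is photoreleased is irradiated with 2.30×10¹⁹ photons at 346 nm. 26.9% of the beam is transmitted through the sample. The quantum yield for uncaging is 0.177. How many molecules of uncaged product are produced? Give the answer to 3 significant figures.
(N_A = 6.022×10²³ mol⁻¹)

2.98×10¹⁸ molecules

Moles of photons: 2.30×10¹⁹ / 6.022×10²³ = 3.819×10⁻⁵ mol.
Fraction absorbed: 1 − 26.9/100 = 0.7310.
Photons absorbed: 0.7310 × 3.819×10⁻⁵ = 2.792×10⁻⁵ mol.
Product: Φ × n_abs = 0.177 × 2.792×10⁻⁵ = 4.942×10⁻⁶ mol.
As a count: 4.942×10⁻⁶ × 6.022×10²³ = 2.98×10¹⁸.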